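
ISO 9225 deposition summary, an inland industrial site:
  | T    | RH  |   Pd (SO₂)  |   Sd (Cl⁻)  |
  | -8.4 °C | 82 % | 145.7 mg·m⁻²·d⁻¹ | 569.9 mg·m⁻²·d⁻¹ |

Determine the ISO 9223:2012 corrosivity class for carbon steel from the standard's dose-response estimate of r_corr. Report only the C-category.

carbon steel: f(T) = +0.150·(T−10) [T≤10 °C] = -2.7600
  SO₂ term: 1.77·145.7^0.52·exp(0.02·82-2.7600) = 7.701
  Sd branch = 0.102·Sd^0.62·e^(0.033·RH+0.04·T) = 55.78 μm/a
  sum: 7.701 + 55.78 → r_corr = 63.48 μm/a
ISO 9223 Table 2 (carbon steel): 50 < 63.5 ≤ 80 μm/a ⇒ C4

C4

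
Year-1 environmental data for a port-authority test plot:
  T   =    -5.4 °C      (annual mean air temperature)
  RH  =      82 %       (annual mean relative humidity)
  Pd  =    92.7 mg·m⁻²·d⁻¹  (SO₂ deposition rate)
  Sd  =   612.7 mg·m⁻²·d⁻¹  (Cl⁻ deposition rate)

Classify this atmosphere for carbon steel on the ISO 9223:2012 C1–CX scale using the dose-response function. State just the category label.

carbon steel: temperature factor f = +0.150·(-15.4) = -2.3100
  Pd branch = 1.77·Pd^0.52·e^(0.02·RH+f) = 9.547 μm/a
  Sd branch = 0.102·Sd^0.62·e^(0.033·RH+0.04·T) = 65.78 μm/a
  sum: 9.547 + 65.78 → r_corr = 75.33 μm/a
ISO 9223 Table 2 (carbon steel): 50 < 75.3 ≤ 80 μm/a ⇒ C4

C4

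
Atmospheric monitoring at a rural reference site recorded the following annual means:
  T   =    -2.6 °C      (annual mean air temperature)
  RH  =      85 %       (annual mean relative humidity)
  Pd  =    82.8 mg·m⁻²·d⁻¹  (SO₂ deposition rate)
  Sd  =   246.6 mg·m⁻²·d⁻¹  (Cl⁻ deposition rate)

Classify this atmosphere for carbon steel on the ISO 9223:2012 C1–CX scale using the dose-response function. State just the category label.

carbon steel: temperature factor f = +0.150·(-12.6) = -1.8900
  Pd branch = 1.77·Pd^0.52·e^(0.02·RH+f) = 14.55 μm/a
  Cl⁻ term: 0.102·246.6^0.62·exp(0.033·85+0.04·-2.6) = 46.2
  sum: 14.55 + 46.2 → r_corr = 60.75 μm/a
ISO 9223 Table 2 (carbon steel): 50 < 60.8 ≤ 80 μm/a ⇒ C4

C4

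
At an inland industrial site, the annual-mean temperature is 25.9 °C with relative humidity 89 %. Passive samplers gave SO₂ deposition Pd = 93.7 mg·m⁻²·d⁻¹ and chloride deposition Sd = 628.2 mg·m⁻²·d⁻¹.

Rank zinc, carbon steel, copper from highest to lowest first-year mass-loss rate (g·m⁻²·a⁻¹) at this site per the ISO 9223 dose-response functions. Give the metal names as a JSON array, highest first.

zinc: T>10 °C ⇒ hinge -0.071·(25.9−10) = -1.1289
  SO₂ term: 0.0129·93.7^0.44·exp(0.046·89-1.1289) = 1.845
  Cl⁻ term: 0.0175·628.2^0.57·exp(0.008·89+0.085·25.9) = 12.68
  sum: 1.845 + 12.68 → r_corr = 14.53 μm/a
  mass loss = 14.53 μm/a × 7.14 g/cm³ = 103.7 g·m⁻²·a⁻¹
carbon steel: T>10 °C ⇒ hinge -0.054·(25.9−10) = -0.8586
  SO₂ term: 1.77·93.7^0.52·exp(0.02·89-0.8586) = 47.15
  Cl⁻ term: 0.102·628.2^0.62·exp(0.033·89+0.04·25.9) = 294.4
  sum: 47.15 + 294.4 → r_corr = 341.5 μm/a
  mass loss = 341.5 μm/a × 7.85 g/cm³ = 2681 g·m⁻²·a⁻¹
copper: T>10 °C ⇒ hinge -0.080·(25.9−10) = -1.2720
  Pd branch = 0.0053·Pd^0.26·e^(0.059·RH+f) = 0.9225 μm/a
  Cl⁻ term: 0.01025·628.2^0.27·exp(0.036·89+0.049·25.9) = 5.115
  r_corr = 0.9225 + 5.115 = 6.038 μm/a
  mass loss = 6.038 μm/a × 8.96 g/cm³ = 54.1 g·m⁻²·a⁻¹
Ordering by g·m⁻²·a⁻¹: carbon steel (2680) > zinc (104) > copper (54.1)

["carbon steel", "zinc", "copper"]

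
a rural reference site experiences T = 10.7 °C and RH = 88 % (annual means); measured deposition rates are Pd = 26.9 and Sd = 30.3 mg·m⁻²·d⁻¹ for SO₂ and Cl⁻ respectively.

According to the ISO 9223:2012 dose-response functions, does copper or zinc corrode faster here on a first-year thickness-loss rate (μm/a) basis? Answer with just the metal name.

copper: T>10 °C ⇒ hinge -0.080·(10.7−10) = -0.0560
  SO₂ term: 0.0053·26.9^0.26·exp(0.059·88-0.0560) = 2.121
  Sd branch = 0.01025·Sd^0.27·e^(0.036·RH+0.049·T) = 1.033 μm/a
  r_corr = 2.121 + 1.033 = 3.154 μm/a
zinc: temperature factor f = -0.071·(0.7) = -0.0497
  SO₂ term: 0.0129·26.9^0.44·exp(0.046·88-0.0497) = 2.993
  Cl⁻ term: 0.0175·30.3^0.57·exp(0.008·88+0.085·10.7) = 0.614
  sum: 2.993 + 0.614 → r_corr = 3.607 μm/a
Ordering by μm/a: zinc (3.61) > copper (3.15)

zinc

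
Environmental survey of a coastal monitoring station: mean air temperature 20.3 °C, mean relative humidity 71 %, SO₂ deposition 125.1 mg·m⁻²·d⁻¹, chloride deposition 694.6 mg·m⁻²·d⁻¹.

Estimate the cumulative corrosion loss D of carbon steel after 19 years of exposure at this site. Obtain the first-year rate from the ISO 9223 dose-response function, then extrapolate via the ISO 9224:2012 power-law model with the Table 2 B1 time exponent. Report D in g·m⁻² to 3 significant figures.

D(19) = 6.96e+03 g·m⁻²

carbon steel: T>10 °C ⇒ hinge -0.054·(20.3−10) = -0.5562
  Pd branch = 1.77·Pd^0.52·e^(0.02·RH+f) = 51.72 μm/a
  Cl⁻ term: 0.102·694.6^0.62·exp(0.033·71+0.04·20.3) = 138.3
  r_corr = 51.72 + 138.3 = 190 μm/a
Long-term exponent b (ISO 9224 Table 2, B1) = 0.523
  D(19) = 190 × 19^0.523 = 190 × 4.664 = 886.1 μm
  Mass loss = 886.1 μm × 7.85 g/cm³ = 6956 g·m⁻²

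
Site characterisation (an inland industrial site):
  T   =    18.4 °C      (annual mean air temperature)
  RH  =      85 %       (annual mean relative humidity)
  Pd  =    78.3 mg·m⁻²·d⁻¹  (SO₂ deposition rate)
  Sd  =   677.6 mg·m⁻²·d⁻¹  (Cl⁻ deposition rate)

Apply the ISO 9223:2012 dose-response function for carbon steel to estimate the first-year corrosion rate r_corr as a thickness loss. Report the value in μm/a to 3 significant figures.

r_corr = 260 μm/a

carbon steel: f(T) = -0.054·(T−10) [T>10 °C] = -0.4536
  Pd branch = 1.77·Pd^0.52·e^(0.02·RH+f) = 59.43 μm/a
  Sd branch = 0.102·Sd^0.62·e^(0.033·RH+0.04·T) = 200.3 μm/a
  r_corr = 59.43 + 200.3 = 259.7 μm/a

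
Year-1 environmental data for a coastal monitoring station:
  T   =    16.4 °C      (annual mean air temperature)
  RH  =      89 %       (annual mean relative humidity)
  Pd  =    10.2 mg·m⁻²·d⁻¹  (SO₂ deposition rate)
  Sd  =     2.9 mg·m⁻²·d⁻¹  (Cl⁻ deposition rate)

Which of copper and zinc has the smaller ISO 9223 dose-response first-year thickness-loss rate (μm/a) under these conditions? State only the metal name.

copper: f(T) = -0.080·(T−10) [T>10 °C] = -0.5120
  SO₂ term: 0.0053·10.2^0.26·exp(0.059·89-0.5120) = 1.108
  Sd branch = 0.01025·Sd^0.27·e^(0.036·RH+0.049·T) = 0.7517 μm/a
  r_corr = 1.108 + 0.7517 = 1.86 μm/a
zinc: f(T) = -0.071·(T−10) [T>10 °C] = -0.4544
  SO₂ term: 0.0129·10.2^0.44·exp(0.046·89-0.4544) = 1.365
  Sd branch = 0.0175·Sd^0.57·e^(0.008·RH+0.085·T) = 0.2638 μm/a
  sum: 1.365 + 0.2638 → r_corr = 1.628 μm/a
Ordering by μm/a: copper (1.86) > zinc (1.63)

zinc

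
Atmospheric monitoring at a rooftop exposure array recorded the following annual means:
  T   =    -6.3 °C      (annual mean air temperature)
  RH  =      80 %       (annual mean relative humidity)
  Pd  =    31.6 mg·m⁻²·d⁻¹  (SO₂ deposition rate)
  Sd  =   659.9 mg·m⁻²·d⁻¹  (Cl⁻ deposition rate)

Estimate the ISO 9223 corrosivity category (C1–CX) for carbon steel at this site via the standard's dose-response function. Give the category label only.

C4

carbon steel: f(T) = +0.150·(T−10) [T≤10 °C] = -2.4450
  SO₂ term: 1.77·31.6^0.52·exp(0.02·80-2.4450) = 4.58
  Sd branch = 0.102·Sd^0.62·e^(0.033·RH+0.04·T) = 62.2 μm/a
  sum: 4.58 + 62.2 → r_corr = 66.78 μm/a
66.8 μm/a falls in (50, 80] for carbon steel → category C4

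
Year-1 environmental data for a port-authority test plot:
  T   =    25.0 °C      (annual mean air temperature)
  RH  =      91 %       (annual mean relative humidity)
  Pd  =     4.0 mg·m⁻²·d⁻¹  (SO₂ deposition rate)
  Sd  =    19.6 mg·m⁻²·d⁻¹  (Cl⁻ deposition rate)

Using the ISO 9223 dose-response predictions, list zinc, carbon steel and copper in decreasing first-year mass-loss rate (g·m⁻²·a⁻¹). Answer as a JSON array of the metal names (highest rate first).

["carbon steel", "copper", "zinc"]

zinc: temperature factor f = -0.071·(15.0) = -1.0650
  Pd branch = 0.0129·Pd^0.44·e^(0.046·RH+f) = 0.5382 μm/a
  Sd branch = 0.0175·Sd^0.57·e^(0.008·RH+0.085·T) = 1.654 μm/a
  sum: 0.5382 + 1.654 → r_corr = 2.193 μm/a
  mass loss = 2.193 μm/a × 7.14 g/cm³ = 15.66 g·m⁻²·a⁻¹
carbon steel: temperature factor f = -0.054·(15.0) = -0.8100
  SO₂ term: 1.77·4.0^0.52·exp(0.02·91-0.8100) = 9.993
  Cl⁻ term: 0.102·19.6^0.62·exp(0.033·91+0.04·25.0) = 35.34
  sum: 9.993 + 35.34 → r_corr = 45.33 μm/a
  mass loss = 45.33 μm/a × 7.85 g/cm³ = 355.9 g·m⁻²·a⁻¹
copper: f(T) = -0.080·(T−10) [T>10 °C] = -1.2000
  Pd branch = 0.0053·Pd^0.26·e^(0.059·RH+f) = 0.4913 μm/a
  Sd branch = 0.01025·Sd^0.27·e^(0.036·RH+0.049·T) = 2.062 μm/a
  sum: 0.4913 + 2.062 → r_corr = 2.554 μm/a
  mass loss = 2.554 μm/a × 8.96 g/cm³ = 22.88 g·m⁻²·a⁻¹
Ordering by g·m⁻²·a⁻¹: carbon steel (356) > copper (22.9) > zinc (15.7)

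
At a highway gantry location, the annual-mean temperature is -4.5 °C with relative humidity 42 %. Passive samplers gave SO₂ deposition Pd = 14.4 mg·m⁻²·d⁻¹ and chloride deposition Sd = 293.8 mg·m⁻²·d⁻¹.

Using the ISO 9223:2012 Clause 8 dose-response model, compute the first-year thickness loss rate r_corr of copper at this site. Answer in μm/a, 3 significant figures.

r_corr = 0.193 μm/a

copper: temperature factor f = +0.126·(-14.5) = -1.8270
  Pd branch = 0.0053·Pd^0.26·e^(0.059·RH+f) = 0.02033 μm/a
  Sd branch = 0.01025·Sd^0.27·e^(0.036·RH+0.049·T) = 0.173 μm/a
  sum: 0.02033 + 0.173 → r_corr = 0.1933 μm/a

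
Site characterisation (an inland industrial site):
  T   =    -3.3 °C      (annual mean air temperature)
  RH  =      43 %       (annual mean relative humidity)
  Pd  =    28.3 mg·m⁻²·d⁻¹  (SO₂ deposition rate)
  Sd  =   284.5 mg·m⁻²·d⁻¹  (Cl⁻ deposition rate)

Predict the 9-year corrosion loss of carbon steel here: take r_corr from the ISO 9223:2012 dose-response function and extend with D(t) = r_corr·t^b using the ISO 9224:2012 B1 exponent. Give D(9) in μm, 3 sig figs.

D(9) = 48.9 μm

carbon steel: T≤10 °C ⇒ hinge +0.150·(-3.3−10) = -1.9950
  sulphur-dioxide contribution → 3.236 μm/a
  chloride contribution → 12.28 μm/a
  total first-year rate 15.51 μm/a
Power-law: D(9) = r_corr · 9^0.523
  D(9) = 15.51 × 9^0.523 = 15.51 × 3.156 = 48.95 μm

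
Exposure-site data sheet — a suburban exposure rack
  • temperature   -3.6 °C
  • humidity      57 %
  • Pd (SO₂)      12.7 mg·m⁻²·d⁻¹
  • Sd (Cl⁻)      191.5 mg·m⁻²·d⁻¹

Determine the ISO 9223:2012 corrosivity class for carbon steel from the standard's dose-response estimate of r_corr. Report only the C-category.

C2

carbon steel: f(T) = +0.150·(T−10) [T≤10 °C] = -2.0400
  sulphur-dioxide contribution → 2.698 μm/a
  chloride contribution → 15.06 μm/a
  total first-year rate 17.76 μm/a
ISO 9223 Table 2 (carbon steel): 1.3 < 17.8 ≤ 25 μm/a ⇒ C2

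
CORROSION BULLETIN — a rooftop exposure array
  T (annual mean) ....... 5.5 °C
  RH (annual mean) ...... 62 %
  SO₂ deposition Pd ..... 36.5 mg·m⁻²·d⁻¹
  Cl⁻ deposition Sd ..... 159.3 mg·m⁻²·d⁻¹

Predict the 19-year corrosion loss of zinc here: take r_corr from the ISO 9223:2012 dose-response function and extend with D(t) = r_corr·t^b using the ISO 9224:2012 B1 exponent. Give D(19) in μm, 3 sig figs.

zinc: temperature factor f = +0.038·(-4.5) = -0.1710
  Pd branch = 0.0129·Pd^0.44·e^(0.046·RH+f) = 0.9169 μm/a
  Cl⁻ term: 0.0175·159.3^0.57·exp(0.008·62+0.085·5.5) = 0.8256
  r_corr = 0.9169 + 0.8256 = 1.742 μm/a
ISO 9224: D(t) = r_corr · t^b with b = 0.813 (zinc, B1)
  D(19) = 1.742 × 19^0.813 = 1.742 × 10.96 = 19.09 μm

D(19) = 19.1 μm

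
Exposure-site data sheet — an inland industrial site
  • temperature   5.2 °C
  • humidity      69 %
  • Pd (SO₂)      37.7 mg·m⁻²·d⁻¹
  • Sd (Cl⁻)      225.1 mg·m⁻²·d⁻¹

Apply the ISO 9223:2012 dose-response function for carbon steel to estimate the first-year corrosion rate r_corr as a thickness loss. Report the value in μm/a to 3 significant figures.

carbon steel: temperature factor f = +0.150·(-4.8) = -0.7200
  sulphur-dioxide contribution → 22.61 μm/a
  chloride contribution → 35.18 μm/a
  ⇒ r_corr(carbon steel) = 57.79 μm/a

r_corr = 57.8 μm/a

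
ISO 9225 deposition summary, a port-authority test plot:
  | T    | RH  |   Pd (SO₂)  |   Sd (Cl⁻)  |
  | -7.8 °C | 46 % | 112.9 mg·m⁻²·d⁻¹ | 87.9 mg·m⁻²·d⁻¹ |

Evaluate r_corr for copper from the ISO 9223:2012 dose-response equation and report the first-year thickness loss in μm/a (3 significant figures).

r_corr = 0.152 μm/a

copper: f(T) = +0.126·(T−10) [T≤10 °C] = -2.2428
  Pd branch = 0.0053·Pd^0.26·e^(0.059·RH+f) = 0.02901 μm/a
  Sd branch = 0.01025·Sd^0.27·e^(0.036·RH+0.049·T) = 0.1227 μm/a
  sum: 0.02901 + 0.1227 → r_corr = 0.1517 μm/a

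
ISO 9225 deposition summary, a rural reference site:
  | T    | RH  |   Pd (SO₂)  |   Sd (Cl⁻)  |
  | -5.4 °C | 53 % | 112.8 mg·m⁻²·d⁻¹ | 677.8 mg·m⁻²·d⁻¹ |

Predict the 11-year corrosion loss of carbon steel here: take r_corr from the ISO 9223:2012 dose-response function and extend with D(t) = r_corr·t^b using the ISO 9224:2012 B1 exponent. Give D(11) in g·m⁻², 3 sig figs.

carbon steel: f(T) = +0.150·(T−10) [T≤10 °C] = -2.3100
  sulphur-dioxide contribution → 5.92 μm/a
  chloride contribution → 26.89 μm/a
  ⇒ r_corr(carbon steel) = 32.81 μm/a
ISO 9224: D(t) = r_corr · t^b with b = 0.523 (carbon steel, B1)
  D(11) = 32.81 × 11^0.523 = 32.81 × 3.505 = 115 μm
  Mass loss = 115 μm × 7.85 g/cm³ = 902.8 g·m⁻²

D(11) = 903 g·m⁻²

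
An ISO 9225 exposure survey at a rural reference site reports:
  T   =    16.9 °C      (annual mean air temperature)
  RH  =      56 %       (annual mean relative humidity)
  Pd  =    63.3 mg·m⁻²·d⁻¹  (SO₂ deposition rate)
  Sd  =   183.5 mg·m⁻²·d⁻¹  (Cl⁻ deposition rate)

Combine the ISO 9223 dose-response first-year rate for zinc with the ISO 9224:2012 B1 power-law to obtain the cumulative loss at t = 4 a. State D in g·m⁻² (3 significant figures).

D(4) = 63.7 g·m⁻²

zinc: temperature factor f = -0.071·(6.9) = -0.4899
  SO₂ term: 0.0129·63.3^0.44·exp(0.046·56-0.4899) = 0.6444
  Sd branch = 0.0175·Sd^0.57·e^(0.008·RH+0.085·T) = 2.248 μm/a
  r_corr = 0.6444 + 2.248 = 2.892 μm/a
ISO 9224: D(t) = r_corr · t^b with b = 0.813 (zinc, B1)
  D(4) = 2.892 × 4^0.813 = 2.892 × 3.087 = 8.927 μm
  Mass loss = 8.927 μm × 7.14 g/cm³ = 63.74 g·m⁻²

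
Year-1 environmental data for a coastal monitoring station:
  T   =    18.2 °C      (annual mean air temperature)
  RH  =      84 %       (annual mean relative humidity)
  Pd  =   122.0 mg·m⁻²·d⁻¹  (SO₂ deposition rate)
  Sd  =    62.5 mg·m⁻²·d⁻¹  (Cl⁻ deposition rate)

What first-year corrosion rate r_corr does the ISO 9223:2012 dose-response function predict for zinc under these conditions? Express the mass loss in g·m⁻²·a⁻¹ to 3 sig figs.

zinc: f(T) = -0.071·(T−10) [T>10 °C] = -0.5822
  sulphur-dioxide contribution → 2.844 μm/a
  chloride contribution → 1.7 μm/a
  ⇒ r_corr(zinc) = 4.543 μm/a
Convert to mass loss: 4.543 μm/a × 7.14 g/cm³ = 32.44 g·m⁻²·a⁻¹

r_corr = 32.4 g·m⁻²·a⁻¹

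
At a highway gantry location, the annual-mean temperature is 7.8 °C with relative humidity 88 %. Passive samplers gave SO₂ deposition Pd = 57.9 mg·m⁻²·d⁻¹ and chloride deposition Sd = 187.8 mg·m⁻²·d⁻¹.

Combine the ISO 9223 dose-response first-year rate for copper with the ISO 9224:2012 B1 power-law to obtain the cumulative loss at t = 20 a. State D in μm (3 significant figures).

D(20) = 26.1 μm

copper: T≤10 °C ⇒ hinge +0.126·(7.8−10) = -0.2772
  sulphur-dioxide contribution → 2.075 μm/a
  chloride contribution → 1.467 μm/a
  ⇒ r_corr(copper) = 3.542 μm/a
Long-term exponent b (ISO 9224 Table 2, B1) = 0.667
  D(20) = 3.542 × 20^0.667 = 3.542 × 7.375 = 26.13 μm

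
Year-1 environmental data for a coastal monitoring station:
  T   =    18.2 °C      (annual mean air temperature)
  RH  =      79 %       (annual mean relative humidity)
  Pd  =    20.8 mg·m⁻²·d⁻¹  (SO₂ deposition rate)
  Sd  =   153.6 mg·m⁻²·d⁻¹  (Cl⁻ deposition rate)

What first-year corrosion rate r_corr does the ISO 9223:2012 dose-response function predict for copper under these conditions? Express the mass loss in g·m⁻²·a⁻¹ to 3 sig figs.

r_corr = 20.7 g·m⁻²·a⁻¹

copper: f(T) = -0.080·(T−10) [T>10 °C] = -0.6560
  Pd branch = 0.0053·Pd^0.26·e^(0.059·RH+f) = 0.6402 μm/a
  Cl⁻ term: 0.01025·153.6^0.27·exp(0.036·79+0.049·18.2) = 1.673
  r_corr = 0.6402 + 1.673 = 2.313 μm/a
Convert to mass loss: 2.313 μm/a × 8.96 g/cm³ = 20.73 g·m⁻²·a⁻¹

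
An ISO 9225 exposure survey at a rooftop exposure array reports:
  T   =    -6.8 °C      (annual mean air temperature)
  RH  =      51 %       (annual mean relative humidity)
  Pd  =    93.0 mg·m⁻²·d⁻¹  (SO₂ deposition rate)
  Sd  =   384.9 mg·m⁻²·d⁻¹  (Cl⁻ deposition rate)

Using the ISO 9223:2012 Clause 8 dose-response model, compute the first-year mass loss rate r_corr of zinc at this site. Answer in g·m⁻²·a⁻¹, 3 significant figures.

r_corr = 6.87 g·m⁻²·a⁻¹

zinc: T≤10 °C ⇒ hinge +0.038·(-6.8−10) = -0.6384
  Pd branch = 0.0129·Pd^0.44·e^(0.046·RH+f) = 0.5228 μm/a
  Sd branch = 0.0175·Sd^0.57·e^(0.008·RH+0.085·T) = 0.4394 μm/a
  r_corr = 0.5228 + 0.4394 = 0.9622 μm/a
Convert to mass loss: 0.9622 μm/a × 7.14 g/cm³ = 6.87 g·m⁻²·a⁻¹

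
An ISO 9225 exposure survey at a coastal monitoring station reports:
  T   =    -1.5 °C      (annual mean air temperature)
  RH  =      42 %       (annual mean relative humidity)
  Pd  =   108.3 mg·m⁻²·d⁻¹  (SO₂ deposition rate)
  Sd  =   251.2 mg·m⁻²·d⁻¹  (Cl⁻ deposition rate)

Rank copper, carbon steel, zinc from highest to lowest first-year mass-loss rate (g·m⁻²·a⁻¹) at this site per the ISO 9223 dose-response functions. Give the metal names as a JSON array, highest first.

["carbon steel", "zinc", "copper"]

copper: temperature factor f = +0.126·(-11.5) = -1.4490
  Pd branch = 0.0053·Pd^0.26·e^(0.059·RH+f) = 0.05014 μm/a
  Cl⁻ term: 0.01025·251.2^0.27·exp(0.036·42+0.049·-1.5) = 0.1921
  r_corr = 0.05014 + 0.1921 = 0.2422 μm/a
  mass loss = 0.2422 μm/a × 8.96 g/cm³ = 2.17 g·m⁻²·a⁻¹
carbon steel: T≤10 °C ⇒ hinge +0.150·(-1.5−10) = -1.7250
  SO₂ term: 1.77·108.3^0.52·exp(0.02·42-1.7250) = 8.349
  Sd branch = 0.102·Sd^0.62·e^(0.033·RH+0.04·T) = 11.82 μm/a
  sum: 8.349 + 11.82 → r_corr = 20.17 μm/a
  mass loss = 20.17 μm/a × 7.85 g/cm³ = 158.3 g·m⁻²·a⁻¹
zinc: f(T) = +0.038·(T−10) [T≤10 °C] = -0.4370
  Pd branch = 0.0129·Pd^0.44·e^(0.046·RH+f) = 0.452 μm/a
  Cl⁻ term: 0.0175·251.2^0.57·exp(0.008·42+0.085·-1.5) = 0.503
  sum: 0.452 + 0.503 → r_corr = 0.955 μm/a
  mass loss = 0.955 μm/a × 7.14 g/cm³ = 6.819 g·m⁻²·a⁻¹
Ordering by g·m⁻²·a⁻¹: carbon steel (158) > zinc (6.82) > copper (2.17)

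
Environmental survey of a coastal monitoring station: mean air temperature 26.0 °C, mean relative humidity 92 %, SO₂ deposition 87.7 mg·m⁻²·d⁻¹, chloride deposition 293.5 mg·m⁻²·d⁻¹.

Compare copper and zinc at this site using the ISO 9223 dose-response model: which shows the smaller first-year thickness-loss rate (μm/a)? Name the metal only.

copper: f(T) = -0.080·(T−10) [T>10 °C] = -1.2800
  SO₂ term: 0.0053·87.7^0.26·exp(0.059·92-1.2800) = 1.074
  Cl⁻ term: 0.01025·293.5^0.27·exp(0.036·92+0.049·26.0) = 4.663
  r_corr = 1.074 + 4.663 = 5.737 μm/a
zinc: T>10 °C ⇒ hinge -0.071·(26.0−10) = -1.1360
  SO₂ term: 0.0129·87.7^0.44·exp(0.046·92-1.1360) = 2.042
  Cl⁻ term: 0.0175·293.5^0.57·exp(0.008·92+0.085·26.0) = 8.492
  r_corr = 2.042 + 8.492 = 10.53 μm/a
Ordering by μm/a: zinc (10.5) > copper (5.74)

copper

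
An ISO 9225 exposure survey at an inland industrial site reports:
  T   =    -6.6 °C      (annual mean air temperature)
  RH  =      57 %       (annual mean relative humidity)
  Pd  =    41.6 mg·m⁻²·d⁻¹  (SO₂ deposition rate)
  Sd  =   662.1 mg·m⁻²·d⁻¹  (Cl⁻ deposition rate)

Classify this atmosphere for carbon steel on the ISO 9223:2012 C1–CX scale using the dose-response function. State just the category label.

carbon steel: T≤10 °C ⇒ hinge +0.150·(-6.6−10) = -2.4900
  SO₂ term: 1.77·41.6^0.52·exp(0.02·57-2.4900) = 3.189
  Cl⁻ term: 0.102·662.1^0.62·exp(0.033·57+0.04·-6.6) = 28.83
  sum: 3.189 + 28.83 → r_corr = 32.02 μm/a
ISO 9223 Table 2 (carbon steel): 25 < 32 ≤ 50 μm/a ⇒ C3

C3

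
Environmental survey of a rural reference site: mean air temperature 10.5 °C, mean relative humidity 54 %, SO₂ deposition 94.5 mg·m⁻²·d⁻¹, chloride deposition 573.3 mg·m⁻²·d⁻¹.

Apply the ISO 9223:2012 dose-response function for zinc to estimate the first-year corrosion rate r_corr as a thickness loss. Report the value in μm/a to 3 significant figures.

r_corr = 3.56 μm/a

zinc: f(T) = -0.071·(T−10) [T>10 °C] = -0.0355
  Pd branch = 0.0129·Pd^0.44·e^(0.046·RH+f) = 1.104 μm/a
  Cl⁻ term: 0.0175·573.3^0.57·exp(0.008·54+0.085·10.5) = 2.458
  sum: 1.104 + 2.458 → r_corr = 3.562 μm/a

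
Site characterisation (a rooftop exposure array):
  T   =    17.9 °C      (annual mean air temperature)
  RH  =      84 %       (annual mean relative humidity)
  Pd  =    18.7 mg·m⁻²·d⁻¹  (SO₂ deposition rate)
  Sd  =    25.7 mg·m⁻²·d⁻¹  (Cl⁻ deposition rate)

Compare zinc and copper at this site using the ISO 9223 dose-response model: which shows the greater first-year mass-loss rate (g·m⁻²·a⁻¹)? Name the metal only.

copper

zinc: temperature factor f = -0.071·(7.9) = -0.5609
  SO₂ term: 0.0129·18.7^0.44·exp(0.046·84-0.5609) = 1.273
  Cl⁻ term: 0.0175·25.7^0.57·exp(0.008·84+0.085·17.9) = 0.9984
  r_corr = 1.273 + 0.9984 = 2.271 μm/a
  mass loss = 2.271 μm/a × 7.14 g/cm³ = 16.22 g·m⁻²·a⁻¹
copper: T>10 °C ⇒ hinge -0.080·(17.9−10) = -0.6320
  SO₂ term: 0.0053·18.7^0.26·exp(0.059·84-0.6320) = 0.8567
  Cl⁻ term: 0.01025·25.7^0.27·exp(0.036·84+0.049·17.9) = 1.218
  r_corr = 0.8567 + 1.218 = 2.075 μm/a
  mass loss = 2.075 μm/a × 8.96 g/cm³ = 18.59 g·m⁻²·a⁻¹
Ordering by g·m⁻²·a⁻¹: copper (18.6) > zinc (16.2)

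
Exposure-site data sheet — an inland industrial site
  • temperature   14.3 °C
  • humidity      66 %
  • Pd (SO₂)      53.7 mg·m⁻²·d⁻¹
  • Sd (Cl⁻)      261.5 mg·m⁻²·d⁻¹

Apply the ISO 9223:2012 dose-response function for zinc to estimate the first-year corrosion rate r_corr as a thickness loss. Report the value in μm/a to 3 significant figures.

r_corr = 3.53 μm/a

zinc: T>10 °C ⇒ hinge -0.071·(14.3−10) = -0.3053
  Pd branch = 0.0129·Pd^0.44·e^(0.046·RH+f) = 1.142 μm/a
  Sd branch = 0.0175·Sd^0.57·e^(0.008·RH+0.085·T) = 2.389 μm/a
  r_corr = 1.142 + 2.389 = 3.531 μm/a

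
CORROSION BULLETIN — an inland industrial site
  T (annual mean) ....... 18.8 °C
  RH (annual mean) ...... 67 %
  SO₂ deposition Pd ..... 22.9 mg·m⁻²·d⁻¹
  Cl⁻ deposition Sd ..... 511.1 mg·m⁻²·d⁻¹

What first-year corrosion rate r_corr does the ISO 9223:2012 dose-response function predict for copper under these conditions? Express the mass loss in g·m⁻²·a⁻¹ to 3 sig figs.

copper: temperature factor f = -0.080·(8.8) = -0.7040
  sulphur-dioxide contribution → 0.3082 μm/a
  chloride contribution → 1.547 μm/a
  ⇒ r_corr(copper) = 1.856 μm/a
Convert to mass loss: 1.856 μm/a × 8.96 g/cm³ = 16.63 g·m⁻²·a⁻¹

r_corr = 16.6 g·m⁻²·a⁻¹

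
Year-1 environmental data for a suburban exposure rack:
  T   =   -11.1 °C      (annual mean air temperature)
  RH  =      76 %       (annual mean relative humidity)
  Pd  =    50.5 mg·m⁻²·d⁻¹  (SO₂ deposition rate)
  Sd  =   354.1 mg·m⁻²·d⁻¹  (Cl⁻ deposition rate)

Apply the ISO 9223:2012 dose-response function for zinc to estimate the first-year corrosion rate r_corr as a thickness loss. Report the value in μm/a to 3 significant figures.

r_corr = 1.43 μm/a

zinc: f(T) = +0.038·(T−10) [T≤10 °C] = -0.8018
  Pd branch = 0.0129·Pd^0.44·e^(0.046·RH+f) = 1.072 μm/a
  Sd branch = 0.0175·Sd^0.57·e^(0.008·RH+0.085·T) = 0.3551 μm/a
  sum: 1.072 + 0.3551 → r_corr = 1.427 μm/a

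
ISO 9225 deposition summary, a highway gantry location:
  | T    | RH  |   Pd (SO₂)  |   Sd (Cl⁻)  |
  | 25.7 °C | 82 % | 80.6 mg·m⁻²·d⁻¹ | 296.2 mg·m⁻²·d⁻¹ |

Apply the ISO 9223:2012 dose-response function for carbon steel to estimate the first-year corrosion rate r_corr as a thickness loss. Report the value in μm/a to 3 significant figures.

carbon steel: temperature factor f = -0.054·(15.7) = -0.8478
  SO₂ term: 1.77·80.6^0.52·exp(0.02·82-0.8478) = 38.31
  Sd branch = 0.102·Sd^0.62·e^(0.033·RH+0.04·T) = 145.4 μm/a
  r_corr = 38.31 + 145.4 = 183.7 μm/a

r_corr = 184 μm/a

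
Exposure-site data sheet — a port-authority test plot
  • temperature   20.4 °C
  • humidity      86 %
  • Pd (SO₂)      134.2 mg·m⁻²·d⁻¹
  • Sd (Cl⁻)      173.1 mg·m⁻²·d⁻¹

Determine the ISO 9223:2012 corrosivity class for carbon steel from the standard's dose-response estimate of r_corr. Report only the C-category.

carbon steel: temperature factor f = -0.054·(10.4) = -0.5616
  SO₂ term: 1.77·134.2^0.52·exp(0.02·86-0.5616) = 72.03
  Sd branch = 0.102·Sd^0.62·e^(0.033·RH+0.04·T) = 96.22 μm/a
  r_corr = 72.03 + 96.22 = 168.2 μm/a
Category bounds: 80…200 μm/a bracket r_corr ⇒ C5

C5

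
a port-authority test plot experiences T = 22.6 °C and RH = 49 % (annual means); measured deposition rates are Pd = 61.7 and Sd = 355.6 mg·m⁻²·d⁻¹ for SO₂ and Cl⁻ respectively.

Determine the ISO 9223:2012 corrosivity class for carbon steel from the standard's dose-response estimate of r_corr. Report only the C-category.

carbon steel: temperature factor f = -0.054·(12.6) = -0.6804
  sulphur-dioxide contribution → 20.37 μm/a
  chloride contribution → 48.42 μm/a
  ⇒ r_corr(carbon steel) = 68.8 μm/a
Category bounds: 50…80 μm/a bracket r_corr ⇒ C4

C4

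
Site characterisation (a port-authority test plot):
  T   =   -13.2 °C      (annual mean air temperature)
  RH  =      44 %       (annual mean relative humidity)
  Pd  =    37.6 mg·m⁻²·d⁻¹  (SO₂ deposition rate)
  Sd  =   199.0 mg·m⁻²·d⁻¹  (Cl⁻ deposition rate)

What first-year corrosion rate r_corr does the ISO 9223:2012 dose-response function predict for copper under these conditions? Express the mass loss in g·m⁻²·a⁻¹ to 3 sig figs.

r_corr = 1.07 g·m⁻²·a⁻¹

copper: temperature factor f = +0.126·(-23.2) = -2.9232
  sulphur-dioxide contribution → 0.009811 μm/a
  chloride contribution → 0.1093 μm/a
  ⇒ r_corr(copper) = 0.1191 μm/a
Convert to mass loss: 0.1191 μm/a × 8.96 g/cm³ = 1.067 g·m⁻²·a⁻¹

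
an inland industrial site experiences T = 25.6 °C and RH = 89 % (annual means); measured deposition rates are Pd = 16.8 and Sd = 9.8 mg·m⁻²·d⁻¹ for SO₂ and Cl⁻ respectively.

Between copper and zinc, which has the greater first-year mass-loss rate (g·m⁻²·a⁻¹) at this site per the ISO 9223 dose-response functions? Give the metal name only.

copper

copper: temperature factor f = -0.080·(15.6) = -1.2480
  Pd branch = 0.0053·Pd^0.26·e^(0.059·RH+f) = 0.6044 μm/a
  Cl⁻ term: 0.01025·9.8^0.27·exp(0.036·89+0.049·25.6) = 1.639
  sum: 0.6044 + 1.639 → r_corr = 2.244 μm/a
  mass loss = 2.244 μm/a × 8.96 g/cm³ = 20.1 g·m⁻²·a⁻¹
zinc: f(T) = -0.071·(T−10) [T>10 °C] = -1.1076
  Pd branch = 0.0129·Pd^0.44·e^(0.046·RH+f) = 0.8845 μm/a
  Cl⁻ term: 0.0175·9.8^0.57·exp(0.008·89+0.085·25.6) = 1.154
  r_corr = 0.8845 + 1.154 = 2.039 μm/a
  mass loss = 2.039 μm/a × 7.14 g/cm³ = 14.56 g·m⁻²·a⁻¹
Ordering by g·m⁻²·a⁻¹: copper (20.1) > zinc (14.6)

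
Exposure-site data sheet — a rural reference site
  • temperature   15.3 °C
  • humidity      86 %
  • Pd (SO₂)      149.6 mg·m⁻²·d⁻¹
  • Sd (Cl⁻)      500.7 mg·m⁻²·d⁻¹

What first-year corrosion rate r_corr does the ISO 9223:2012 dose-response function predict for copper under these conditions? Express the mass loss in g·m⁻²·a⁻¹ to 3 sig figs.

copper: temperature factor f = -0.080·(5.3) = -0.4240
  SO₂ term: 0.0053·149.6^0.26·exp(0.059·86-0.4240) = 2.038
  Cl⁻ term: 0.01025·500.7^0.27·exp(0.036·86+0.049·15.3) = 2.569
  sum: 2.038 + 2.569 → r_corr = 4.607 μm/a
Convert to mass loss: 4.607 μm/a × 8.96 g/cm³ = 41.28 g·m⁻²·a⁻¹

r_corr = 41.3 g·m⁻²·a⁻¹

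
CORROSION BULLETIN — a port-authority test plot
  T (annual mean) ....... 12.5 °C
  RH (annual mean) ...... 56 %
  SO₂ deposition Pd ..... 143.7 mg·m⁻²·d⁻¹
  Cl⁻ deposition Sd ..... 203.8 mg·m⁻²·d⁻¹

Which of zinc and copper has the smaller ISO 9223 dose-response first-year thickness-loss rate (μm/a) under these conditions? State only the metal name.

zinc: T>10 °C ⇒ hinge -0.071·(12.5−10) = -0.1775
  sulphur-dioxide contribution → 1.263 μm/a
  chloride contribution → 1.642 μm/a
  ⇒ r_corr(zinc) = 2.905 μm/a
copper: f(T) = -0.080·(T−10) [T>10 °C] = -0.2000
  sulphur-dioxide contribution → 0.4298 μm/a
  chloride contribution → 0.5967 μm/a
  total first-year rate 1.026 μm/a
Ordering by μm/a: zinc (2.91) > copper (1.03)

copper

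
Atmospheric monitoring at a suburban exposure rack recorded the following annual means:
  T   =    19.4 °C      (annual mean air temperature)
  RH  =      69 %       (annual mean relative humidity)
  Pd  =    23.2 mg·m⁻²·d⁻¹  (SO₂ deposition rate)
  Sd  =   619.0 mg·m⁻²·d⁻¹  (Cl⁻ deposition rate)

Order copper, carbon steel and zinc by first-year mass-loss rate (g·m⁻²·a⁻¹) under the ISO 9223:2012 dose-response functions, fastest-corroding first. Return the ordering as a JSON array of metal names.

copper: T>10 °C ⇒ hinge -0.080·(19.4−10) = -0.7520
  sulphur-dioxide contribution → 0.3317 μm/a
  chloride contribution → 1.803 μm/a
  ⇒ r_corr(copper) = 2.135 μm/a
  mass loss = 2.135 μm/a × 8.96 g/cm³ = 19.13 g·m⁻²·a⁻¹
carbon steel: f(T) = -0.054·(T−10) [T>10 °C] = -0.5076
  sulphur-dioxide contribution → 21.72 μm/a
  chloride contribution → 116.2 μm/a
  total first-year rate 138 μm/a
  mass loss = 138 μm/a × 7.85 g/cm³ = 1083 g·m⁻²·a⁻¹
zinc: T>10 °C ⇒ hinge -0.071·(19.4−10) = -0.6674
  sulphur-dioxide contribution → 0.631 μm/a
  chloride contribution → 6.169 μm/a
  ⇒ r_corr(zinc) = 6.8 μm/a
  mass loss = 6.8 μm/a × 7.14 g/cm³ = 48.55 g·m⁻²·a⁻¹
Ordering by g·m⁻²·a⁻¹: carbon steel (1080) > zinc (48.5) > copper (19.1)

["carbon steel", "zinc", "copper"]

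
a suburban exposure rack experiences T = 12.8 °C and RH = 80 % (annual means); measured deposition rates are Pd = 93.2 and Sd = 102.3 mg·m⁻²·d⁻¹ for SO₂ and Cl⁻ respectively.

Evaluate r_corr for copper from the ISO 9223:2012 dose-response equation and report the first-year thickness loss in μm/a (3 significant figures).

copper: T>10 °C ⇒ hinge -0.080·(12.8−10) = -0.2240
  sulphur-dioxide contribution → 1.545 μm/a
  chloride contribution → 1.193 μm/a
  total first-year rate 2.738 μm/a

r_corr = 2.74 μm/a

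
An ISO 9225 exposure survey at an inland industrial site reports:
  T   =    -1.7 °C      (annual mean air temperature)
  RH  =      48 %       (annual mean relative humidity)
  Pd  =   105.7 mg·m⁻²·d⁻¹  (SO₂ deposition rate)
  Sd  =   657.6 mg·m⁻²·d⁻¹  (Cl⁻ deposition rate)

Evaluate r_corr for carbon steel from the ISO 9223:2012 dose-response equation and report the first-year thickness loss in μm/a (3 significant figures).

carbon steel: T≤10 °C ⇒ hinge +0.150·(-1.7−10) = -1.7550
  sulphur-dioxide contribution → 9.02 μm/a
  chloride contribution → 25.95 μm/a
  total first-year rate 34.97 μm/a

r_corr = 35.0 μm/a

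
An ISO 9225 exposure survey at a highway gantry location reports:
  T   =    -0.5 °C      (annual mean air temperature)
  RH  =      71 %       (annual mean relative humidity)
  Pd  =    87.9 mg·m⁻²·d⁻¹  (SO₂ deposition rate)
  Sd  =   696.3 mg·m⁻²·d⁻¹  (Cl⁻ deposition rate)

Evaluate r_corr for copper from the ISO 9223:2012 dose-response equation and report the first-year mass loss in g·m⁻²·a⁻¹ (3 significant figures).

copper: temperature factor f = +0.126·(-10.5) = -1.3230
  SO₂ term: 0.0053·87.9^0.26·exp(0.059·71-1.3230) = 0.2981
  Cl⁻ term: 0.01025·696.3^0.27·exp(0.036·71+0.049·-0.5) = 0.7546
  sum: 0.2981 + 0.7546 → r_corr = 1.053 μm/a
Convert to mass loss: 1.053 μm/a × 8.96 g/cm³ = 9.432 g·m⁻²·a⁻¹

r_corr = 9.43 g·m⁻²·a⁻¹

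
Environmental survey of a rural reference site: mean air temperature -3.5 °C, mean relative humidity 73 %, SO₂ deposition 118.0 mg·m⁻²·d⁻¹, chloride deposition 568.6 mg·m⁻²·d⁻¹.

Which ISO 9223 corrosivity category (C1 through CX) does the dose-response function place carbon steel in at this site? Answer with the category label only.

C4

carbon steel: f(T) = +0.150·(T−10) [T≤10 °C] = -2.0250
  sulphur-dioxide contribution → 12.02 μm/a
  chloride contribution → 50.35 μm/a
  ⇒ r_corr(carbon steel) = 62.37 μm/a
Category bounds: 50…80 μm/a bracket r_corr ⇒ C4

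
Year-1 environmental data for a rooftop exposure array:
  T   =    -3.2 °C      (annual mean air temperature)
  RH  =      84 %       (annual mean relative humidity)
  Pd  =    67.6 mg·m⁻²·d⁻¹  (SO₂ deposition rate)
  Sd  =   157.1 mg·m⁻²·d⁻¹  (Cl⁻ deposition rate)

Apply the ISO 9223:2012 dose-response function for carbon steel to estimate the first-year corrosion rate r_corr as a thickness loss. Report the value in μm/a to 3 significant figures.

carbon steel: f(T) = +0.150·(T−10) [T≤10 °C] = -1.9800
  sulphur-dioxide contribution → 11.73 μm/a
  chloride contribution → 33 μm/a
  total first-year rate 44.73 μm/a

r_corr = 44.7 μm/a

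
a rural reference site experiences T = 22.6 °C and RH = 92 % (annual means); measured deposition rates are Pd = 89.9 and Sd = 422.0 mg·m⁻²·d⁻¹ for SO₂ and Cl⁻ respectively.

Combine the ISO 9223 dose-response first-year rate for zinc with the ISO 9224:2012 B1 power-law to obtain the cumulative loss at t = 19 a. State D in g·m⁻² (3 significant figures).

D(19) = 818 g·m⁻²

zinc: T>10 °C ⇒ hinge -0.071·(22.6−10) = -0.8946
  SO₂ term: 0.0129·89.9^0.44·exp(0.046·92-0.8946) = 2.628
  Cl⁻ term: 0.0175·422.0^0.57·exp(0.008·92+0.085·22.6) = 7.823
  sum: 2.628 + 7.823 → r_corr = 10.45 μm/a
Power-law: D(19) = r_corr · 19^0.813
  D(19) = 10.45 × 19^0.813 = 10.45 × 10.96 = 114.5 μm
  Mass loss = 114.5 μm × 7.14 g/cm³ = 817.5 g·m⁻²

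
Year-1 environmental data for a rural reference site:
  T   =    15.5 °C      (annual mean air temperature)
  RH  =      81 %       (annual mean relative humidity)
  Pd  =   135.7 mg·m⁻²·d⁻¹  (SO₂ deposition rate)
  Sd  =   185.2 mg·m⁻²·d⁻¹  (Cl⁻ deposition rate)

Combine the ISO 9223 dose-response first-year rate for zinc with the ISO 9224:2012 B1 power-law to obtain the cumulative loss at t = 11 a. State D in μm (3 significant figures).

D(11) = 39.3 μm

zinc: f(T) = -0.071·(T−10) [T>10 °C] = -0.3905
  SO₂ term: 0.0129·135.7^0.44·exp(0.046·81-0.3905) = 3.144
  Sd branch = 0.0175·Sd^0.57·e^(0.008·RH+0.085·T) = 2.45 μm/a
  sum: 3.144 + 2.45 → r_corr = 5.594 μm/a
Long-term exponent b (ISO 9224 Table 2, B1) = 0.813
  D(11) = 5.594 × 11^0.813 = 5.594 × 7.025 = 39.3 μm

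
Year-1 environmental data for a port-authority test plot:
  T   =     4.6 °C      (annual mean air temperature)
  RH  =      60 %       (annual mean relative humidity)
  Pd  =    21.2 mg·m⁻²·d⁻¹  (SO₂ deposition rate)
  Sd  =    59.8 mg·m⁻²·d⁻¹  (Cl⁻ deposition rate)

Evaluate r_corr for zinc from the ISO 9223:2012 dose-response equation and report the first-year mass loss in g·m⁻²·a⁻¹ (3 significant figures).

zinc: temperature factor f = +0.038·(-5.4) = -0.2052
  SO₂ term: 0.0129·21.2^0.44·exp(0.046·60-0.2052) = 0.6364
  Cl⁻ term: 0.0175·59.8^0.57·exp(0.008·60+0.085·4.6) = 0.4306
  r_corr = 0.6364 + 0.4306 = 1.067 μm/a
Convert to mass loss: 1.067 μm/a × 7.14 g/cm³ = 7.618 g·m⁻²·a⁻¹

r_corr = 7.62 g·m⁻²·a⁻¹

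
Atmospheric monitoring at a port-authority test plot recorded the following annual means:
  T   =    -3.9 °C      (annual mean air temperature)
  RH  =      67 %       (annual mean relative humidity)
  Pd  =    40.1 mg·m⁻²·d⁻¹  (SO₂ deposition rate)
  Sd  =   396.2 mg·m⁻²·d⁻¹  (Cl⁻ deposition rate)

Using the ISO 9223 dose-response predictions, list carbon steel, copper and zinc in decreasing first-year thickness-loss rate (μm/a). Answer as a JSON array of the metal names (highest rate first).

["carbon steel", "zinc", "copper"]

carbon steel: f(T) = +0.150·(T−10) [T≤10 °C] = -2.0850
  SO₂ term: 1.77·40.1^0.52·exp(0.02·67-2.0850) = 5.729
  Cl⁻ term: 0.102·396.2^0.62·exp(0.033·67+0.04·-3.9) = 32.49
  sum: 5.729 + 32.49 → r_corr = 38.22 μm/a
copper: f(T) = +0.126·(T−10) [T≤10 °C] = -1.7514
  Pd branch = 0.0053·Pd^0.26·e^(0.059·RH+f) = 0.1251 μm/a
  Sd branch = 0.01025·Sd^0.27·e^(0.036·RH+0.049·T) = 0.475 μm/a
  r_corr = 0.1251 + 0.475 = 0.6001 μm/a
zinc: temperature factor f = +0.038·(-13.9) = -0.5282
  SO₂ term: 0.0129·40.1^0.44·exp(0.046·67-0.5282) = 0.8415
  Sd branch = 0.0175·Sd^0.57·e^(0.008·RH+0.085·T) = 0.6496 μm/a
  r_corr = 0.8415 + 0.6496 = 1.491 μm/a
Ordering by μm/a: carbon steel (38.2) > zinc (1.49) > copper (0.6)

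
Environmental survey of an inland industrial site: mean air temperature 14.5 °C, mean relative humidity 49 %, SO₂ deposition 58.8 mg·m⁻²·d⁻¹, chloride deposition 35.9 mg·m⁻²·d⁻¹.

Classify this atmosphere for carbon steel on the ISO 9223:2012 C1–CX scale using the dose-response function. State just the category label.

carbon steel: T>10 °C ⇒ hinge -0.054·(14.5−10) = -0.2430
  Pd branch = 1.77·Pd^0.52·e^(0.02·RH+f) = 30.77 μm/a
  Cl⁻ term: 0.102·35.9^0.62·exp(0.033·49+0.04·14.5) = 8.451
  sum: 30.77 + 8.451 → r_corr = 39.22 μm/a
Category bounds: 25…50 μm/a bracket r_corr ⇒ C3

C3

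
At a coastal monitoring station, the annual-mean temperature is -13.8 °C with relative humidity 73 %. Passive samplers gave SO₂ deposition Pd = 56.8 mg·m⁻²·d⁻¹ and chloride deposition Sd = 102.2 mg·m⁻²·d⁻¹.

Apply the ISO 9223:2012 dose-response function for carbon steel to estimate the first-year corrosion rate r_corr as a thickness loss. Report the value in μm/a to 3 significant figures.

r_corr = 13.3 μm/a

carbon steel: T≤10 °C ⇒ hinge +0.150·(-13.8−10) = -3.5700
  SO₂ term: 1.77·56.8^0.52·exp(0.02·73-3.5700) = 1.753
  Cl⁻ term: 0.102·102.2^0.62·exp(0.033·73+0.04·-13.8) = 11.51
  r_corr = 1.753 + 11.51 = 13.26 μm/a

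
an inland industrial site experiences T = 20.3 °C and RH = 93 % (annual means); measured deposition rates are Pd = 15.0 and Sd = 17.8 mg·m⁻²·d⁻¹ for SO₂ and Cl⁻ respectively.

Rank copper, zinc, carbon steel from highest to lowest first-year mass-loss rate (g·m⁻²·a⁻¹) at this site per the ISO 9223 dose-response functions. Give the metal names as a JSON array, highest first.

copper: T>10 °C ⇒ hinge -0.080·(20.3−10) = -0.8240
  SO₂ term: 0.0053·15.0^0.26·exp(0.059·93-0.8240) = 1.135
  Cl⁻ term: 0.01025·17.8^0.27·exp(0.036·93+0.049·20.3) = 1.715
  r_corr = 1.135 + 1.715 = 2.851 μm/a
  mass loss = 2.851 μm/a × 8.96 g/cm³ = 25.54 g·m⁻²·a⁻¹
zinc: f(T) = -0.071·(T−10) [T>10 °C] = -0.7313
  Pd branch = 0.0129·Pd^0.44·e^(0.046·RH+f) = 1.474 μm/a
  Cl⁻ term: 0.0175·17.8^0.57·exp(0.008·93+0.085·20.3) = 1.067
  sum: 1.474 + 1.067 → r_corr = 2.541 μm/a
  mass loss = 2.541 μm/a × 7.14 g/cm³ = 18.14 g·m⁻²·a⁻¹
carbon steel: T>10 °C ⇒ hinge -0.054·(20.3−10) = -0.5562
  Pd branch = 1.77·Pd^0.52·e^(0.02·RH+f) = 26.65 μm/a
  Cl⁻ term: 0.102·17.8^0.62·exp(0.033·93+0.04·20.3) = 29.47
  sum: 26.65 + 29.47 → r_corr = 56.12 μm/a
  mass loss = 56.12 μm/a × 7.85 g/cm³ = 440.6 g·m⁻²·a⁻¹
Ordering by g·m⁻²·a⁻¹: carbon steel (441) > copper (25.5) > zinc (18.1)

["carbon steel", "copper", "zinc"]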